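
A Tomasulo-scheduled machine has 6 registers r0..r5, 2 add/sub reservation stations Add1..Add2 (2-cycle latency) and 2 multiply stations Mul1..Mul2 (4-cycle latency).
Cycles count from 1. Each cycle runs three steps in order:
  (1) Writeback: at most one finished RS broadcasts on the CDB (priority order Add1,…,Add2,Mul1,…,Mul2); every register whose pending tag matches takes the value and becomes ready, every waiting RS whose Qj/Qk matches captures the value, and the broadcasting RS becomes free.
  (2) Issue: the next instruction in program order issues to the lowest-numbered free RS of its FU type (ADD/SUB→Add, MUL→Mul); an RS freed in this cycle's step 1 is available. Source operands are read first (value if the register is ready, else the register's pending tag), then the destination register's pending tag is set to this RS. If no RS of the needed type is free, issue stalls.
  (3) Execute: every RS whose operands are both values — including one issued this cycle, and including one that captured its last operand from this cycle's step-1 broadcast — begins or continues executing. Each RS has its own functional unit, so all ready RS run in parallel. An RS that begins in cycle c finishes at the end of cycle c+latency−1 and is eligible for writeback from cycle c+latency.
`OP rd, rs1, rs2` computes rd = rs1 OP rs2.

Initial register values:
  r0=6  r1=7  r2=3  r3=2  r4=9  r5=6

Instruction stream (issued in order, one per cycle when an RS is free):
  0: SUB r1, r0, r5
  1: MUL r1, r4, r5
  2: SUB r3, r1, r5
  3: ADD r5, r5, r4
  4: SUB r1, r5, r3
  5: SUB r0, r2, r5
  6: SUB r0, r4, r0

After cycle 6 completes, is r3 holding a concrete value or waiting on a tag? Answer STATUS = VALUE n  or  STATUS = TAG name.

STATUS = TAG Add1

  c1: issue SUB r1<-Add1  regs: r0:6,r1:Add1,r2:3,r3:2,r4:9,r5:6
  c2: issue MUL r1<-Mul1  regs: r0:6,r1:Mul1,r2:3,r3:2,r4:9,r5:6
  c3: CDB Add1=0; issue SUB r3<-Add1  regs: r0:6,r1:Mul1,r2:3,r3:Add1,r4:9,r5:6
  c4: issue ADD r5<-Add2  regs: r0:6,r1:Mul1,r2:3,r3:Add1,r4:9,r5:Add2
  c5: stall  regs: r0:6,r1:Mul1,r2:3,r3:Add1,r4:9,r5:Add2
  c6: CDB Add2=15; issue SUB r1<-Add2  regs: r0:6,r1:Add2,r2:3,r3:Add1,r4:9,r5:15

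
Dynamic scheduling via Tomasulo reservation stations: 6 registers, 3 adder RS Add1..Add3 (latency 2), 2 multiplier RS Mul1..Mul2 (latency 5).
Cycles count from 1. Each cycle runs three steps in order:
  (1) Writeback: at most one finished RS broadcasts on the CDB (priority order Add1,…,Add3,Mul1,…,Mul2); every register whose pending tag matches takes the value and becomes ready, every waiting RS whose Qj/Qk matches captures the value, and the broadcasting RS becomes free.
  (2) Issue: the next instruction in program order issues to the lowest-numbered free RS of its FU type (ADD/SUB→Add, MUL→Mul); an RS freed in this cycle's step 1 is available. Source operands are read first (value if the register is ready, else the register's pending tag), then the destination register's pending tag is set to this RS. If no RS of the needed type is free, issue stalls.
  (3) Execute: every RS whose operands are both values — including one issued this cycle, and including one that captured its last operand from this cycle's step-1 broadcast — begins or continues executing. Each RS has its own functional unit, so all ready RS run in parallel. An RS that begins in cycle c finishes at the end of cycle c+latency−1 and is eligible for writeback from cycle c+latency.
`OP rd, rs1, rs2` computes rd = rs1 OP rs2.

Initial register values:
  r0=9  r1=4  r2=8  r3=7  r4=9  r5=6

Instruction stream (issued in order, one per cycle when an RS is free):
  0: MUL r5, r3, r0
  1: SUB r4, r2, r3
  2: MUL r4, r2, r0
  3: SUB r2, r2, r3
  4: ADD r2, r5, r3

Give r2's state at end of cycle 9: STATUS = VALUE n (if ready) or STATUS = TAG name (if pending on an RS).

STATUS = VALUE 70

cycle 1: issue MUL r5<-Mul1 // r0:9,r1:4,r2:8,r3:7,r4:9,r5:Mul1
cycle 2: issue SUB r4<-Add1 // r0:9,r1:4,r2:8,r3:7,r4:Add1,r5:Mul1
cycle 3: issue MUL r4<-Mul2 // r0:9,r1:4,r2:8,r3:7,r4:Mul2,r5:Mul1
cycle 4: CDB Add1=1; issue SUB r2<-Add1 // r0:9,r1:4,r2:Add1,r3:7,r4:Mul2,r5:Mul1
cycle 5: issue ADD r2<-Add2 // r0:9,r1:4,r2:Add2,r3:7,r4:Mul2,r5:Mul1
cycle 6: CDB Add1=1 // r0:9,r1:4,r2:Add2,r3:7,r4:Mul2,r5:Mul1
cycle 7: CDB Mul1=63 // r0:9,r1:4,r2:Add2,r3:7,r4:Mul2,r5:63
cycle 8: CDB Mul2=72 // r0:9,r1:4,r2:Add2,r3:7,r4:72,r5:63
cycle 9: CDB Add2=70 // r0:9,r1:4,r2:70,r3:7,r4:72,r5:63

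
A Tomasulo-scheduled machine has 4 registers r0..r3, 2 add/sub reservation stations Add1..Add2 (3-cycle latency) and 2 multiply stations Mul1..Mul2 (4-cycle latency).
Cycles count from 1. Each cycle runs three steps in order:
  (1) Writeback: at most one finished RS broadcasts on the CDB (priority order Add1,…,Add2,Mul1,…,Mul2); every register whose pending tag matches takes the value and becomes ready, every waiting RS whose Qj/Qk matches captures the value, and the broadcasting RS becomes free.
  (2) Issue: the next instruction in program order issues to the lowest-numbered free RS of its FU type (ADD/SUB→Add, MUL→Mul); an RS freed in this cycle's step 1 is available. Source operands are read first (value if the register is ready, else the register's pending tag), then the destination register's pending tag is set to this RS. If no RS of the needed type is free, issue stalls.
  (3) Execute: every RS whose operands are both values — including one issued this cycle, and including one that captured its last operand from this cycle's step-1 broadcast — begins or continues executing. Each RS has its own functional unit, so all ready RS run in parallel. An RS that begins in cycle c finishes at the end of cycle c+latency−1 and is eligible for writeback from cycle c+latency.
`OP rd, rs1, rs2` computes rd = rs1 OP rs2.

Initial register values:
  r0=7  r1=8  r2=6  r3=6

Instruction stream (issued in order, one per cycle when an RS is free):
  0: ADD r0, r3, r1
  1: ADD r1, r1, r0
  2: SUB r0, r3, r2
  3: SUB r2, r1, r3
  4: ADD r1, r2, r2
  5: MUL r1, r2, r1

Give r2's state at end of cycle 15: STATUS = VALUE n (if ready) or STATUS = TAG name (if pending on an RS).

cycle 1: issue ADD r0<-Add1 // r0:Add1,r1:8,r2:6,r3:6
cycle 2: issue ADD r1<-Add2 // r0:Add1,r1:Add2,r2:6,r3:6
cycle 3: stall // r0:Add1,r1:Add2,r2:6,r3:6
cycle 4: CDB Add1=14; issue SUB r0<-Add1 // r0:Add1,r1:Add2,r2:6,r3:6
cycle 5: stall // r0:Add1,r1:Add2,r2:6,r3:6
cycle 6: stall // r0:Add1,r1:Add2,r2:6,r3:6
cycle 7: CDB Add1=0; issue SUB r2<-Add1 // r0:0,r1:Add2,r2:Add1,r3:6
cycle 8: CDB Add2=22; issue ADD r1<-Add2 // r0:0,r1:Add2,r2:Add1,r3:6
cycle 9: issue MUL r1<-Mul1 // r0:0,r1:Mul1,r2:Add1,r3:6
cycle 10: - // r0:0,r1:Mul1,r2:Add1,r3:6
cycle 11: CDB Add1=16 // r0:0,r1:Mul1,r2:16,r3:6
cycle 12: - // r0:0,r1:Mul1,r2:16,r3:6
cycle 13: - // r0:0,r1:Mul1,r2:16,r3:6
cycle 14: CDB Add2=32 // r0:0,r1:Mul1,r2:16,r3:6
cycle 15: - // r0:0,r1:Mul1,r2:16,r3:6

STATUS = VALUE 16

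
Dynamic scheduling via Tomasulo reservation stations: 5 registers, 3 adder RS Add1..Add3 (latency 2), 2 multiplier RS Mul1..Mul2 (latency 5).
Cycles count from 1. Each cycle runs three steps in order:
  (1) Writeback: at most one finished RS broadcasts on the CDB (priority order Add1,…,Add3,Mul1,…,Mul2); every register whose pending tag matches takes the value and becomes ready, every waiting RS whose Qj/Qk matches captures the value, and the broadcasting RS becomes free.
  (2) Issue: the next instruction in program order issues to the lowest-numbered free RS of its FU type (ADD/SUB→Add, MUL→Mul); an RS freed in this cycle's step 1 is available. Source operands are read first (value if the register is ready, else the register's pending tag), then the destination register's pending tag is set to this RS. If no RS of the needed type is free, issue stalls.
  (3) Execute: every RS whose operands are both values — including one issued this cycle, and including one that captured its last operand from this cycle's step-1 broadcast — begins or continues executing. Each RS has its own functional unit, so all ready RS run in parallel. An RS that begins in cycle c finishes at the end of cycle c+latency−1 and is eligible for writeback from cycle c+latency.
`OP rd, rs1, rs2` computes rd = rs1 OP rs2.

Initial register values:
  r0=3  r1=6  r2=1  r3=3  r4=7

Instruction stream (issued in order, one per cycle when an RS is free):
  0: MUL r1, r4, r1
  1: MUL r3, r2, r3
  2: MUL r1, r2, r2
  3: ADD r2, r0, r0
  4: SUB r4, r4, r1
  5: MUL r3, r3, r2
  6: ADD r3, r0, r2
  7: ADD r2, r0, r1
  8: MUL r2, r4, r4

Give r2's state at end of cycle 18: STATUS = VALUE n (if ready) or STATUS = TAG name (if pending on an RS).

cycle 1: issue MUL r1<-Mul1 // r0:3,r1:Mul1,r2:1,r3:3,r4:7
cycle 2: issue MUL r3<-Mul2 // r0:3,r1:Mul1,r2:1,r3:Mul2,r4:7
cycle 3: stall // r0:3,r1:Mul1,r2:1,r3:Mul2,r4:7
cycle 4: stall // r0:3,r1:Mul1,r2:1,r3:Mul2,r4:7
cycle 5: stall // r0:3,r1:Mul1,r2:1,r3:Mul2,r4:7
cycle 6: CDB Mul1=42; issue MUL r1<-Mul1 // r0:3,r1:Mul1,r2:1,r3:Mul2,r4:7
cycle 7: CDB Mul2=3; issue ADD r2<-Add1 // r0:3,r1:Mul1,r2:Add1,r3:3,r4:7
cycle 8: issue SUB r4<-Add2 // r0:3,r1:Mul1,r2:Add1,r3:3,r4:Add2
cycle 9: CDB Add1=6; issue MUL r3<-Mul2 // r0:3,r1:Mul1,r2:6,r3:Mul2,r4:Add2
cycle 10: issue ADD r3<-Add1 // r0:3,r1:Mul1,r2:6,r3:Add1,r4:Add2
cycle 11: CDB Mul1=1; issue ADD r2<-Add3 // r0:3,r1:1,r2:Add3,r3:Add1,r4:Add2
cycle 12: CDB Add1=9; issue MUL r2<-Mul1 // r0:3,r1:1,r2:Mul1,r3:9,r4:Add2
cycle 13: CDB Add2=6 // r0:3,r1:1,r2:Mul1,r3:9,r4:6
cycle 14: CDB Add3=4 // r0:3,r1:1,r2:Mul1,r3:9,r4:6
cycle 15: CDB Mul2=18 // r0:3,r1:1,r2:Mul1,r3:9,r4:6
cycle 16: - // r0:3,r1:1,r2:Mul1,r3:9,r4:6
cycle 17: - // r0:3,r1:1,r2:Mul1,r3:9,r4:6
cycle 18: CDB Mul1=36 // r0:3,r1:1,r2:36,r3:9,r4:6

STATUS = VALUE 36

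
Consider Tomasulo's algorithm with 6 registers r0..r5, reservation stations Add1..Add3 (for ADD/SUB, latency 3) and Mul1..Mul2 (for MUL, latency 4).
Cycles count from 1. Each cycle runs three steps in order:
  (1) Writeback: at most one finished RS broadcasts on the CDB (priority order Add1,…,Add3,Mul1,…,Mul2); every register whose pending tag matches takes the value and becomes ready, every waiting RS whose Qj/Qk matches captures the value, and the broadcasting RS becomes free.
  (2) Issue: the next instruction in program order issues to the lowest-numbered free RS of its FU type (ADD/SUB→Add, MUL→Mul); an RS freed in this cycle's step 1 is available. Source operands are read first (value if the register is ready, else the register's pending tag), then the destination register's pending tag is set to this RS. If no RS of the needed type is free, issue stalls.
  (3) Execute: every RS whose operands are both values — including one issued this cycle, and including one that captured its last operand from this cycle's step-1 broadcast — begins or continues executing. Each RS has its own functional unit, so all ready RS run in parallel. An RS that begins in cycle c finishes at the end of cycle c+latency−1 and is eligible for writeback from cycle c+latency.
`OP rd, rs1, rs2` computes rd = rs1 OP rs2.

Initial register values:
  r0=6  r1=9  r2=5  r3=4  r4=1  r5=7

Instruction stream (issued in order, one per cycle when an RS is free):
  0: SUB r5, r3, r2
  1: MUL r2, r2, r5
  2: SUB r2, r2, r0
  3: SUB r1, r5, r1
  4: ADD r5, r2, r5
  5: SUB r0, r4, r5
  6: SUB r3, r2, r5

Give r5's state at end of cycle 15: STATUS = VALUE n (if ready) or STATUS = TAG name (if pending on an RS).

STATUS = VALUE -12

c1: issue SUB r5<-Add1 | r0:6,r1:9,r2:5,r3:4,r4:1,r5:Add1
c2: issue MUL r2<-Mul1 | r0:6,r1:9,r2:Mul1,r3:4,r4:1,r5:Add1
c3: issue SUB r2<-Add2 | r0:6,r1:9,r2:Add2,r3:4,r4:1,r5:Add1
c4: CDB Add1=-1; issue SUB r1<-Add1 | r0:6,r1:Add1,r2:Add2,r3:4,r4:1,r5:-1
c5: issue ADD r5<-Add3 | r0:6,r1:Add1,r2:Add2,r3:4,r4:1,r5:Add3
c6: stall | r0:6,r1:Add1,r2:Add2,r3:4,r4:1,r5:Add3
c7: CDB Add1=-10; issue SUB r0<-Add1 | r0:Add1,r1:-10,r2:Add2,r3:4,r4:1,r5:Add3
c8: CDB Mul1=-5; stall | r0:Add1,r1:-10,r2:Add2,r3:4,r4:1,r5:Add3
c9: stall | r0:Add1,r1:-10,r2:Add2,r3:4,r4:1,r5:Add3
c10: stall | r0:Add1,r1:-10,r2:Add2,r3:4,r4:1,r5:Add3
c11: CDB Add2=-11; issue SUB r3<-Add2 | r0:Add1,r1:-10,r2:-11,r3:Add2,r4:1,r5:Add3
c12: - | r0:Add1,r1:-10,r2:-11,r3:Add2,r4:1,r5:Add3
c13: - | r0:Add1,r1:-10,r2:-11,r3:Add2,r4:1,r5:Add3
c14: CDB Add3=-12 | r0:Add1,r1:-10,r2:-11,r3:Add2,r4:1,r5:-12
c15: - | r0:Add1,r1:-10,r2:-11,r3:Add2,r4:1,r5:-12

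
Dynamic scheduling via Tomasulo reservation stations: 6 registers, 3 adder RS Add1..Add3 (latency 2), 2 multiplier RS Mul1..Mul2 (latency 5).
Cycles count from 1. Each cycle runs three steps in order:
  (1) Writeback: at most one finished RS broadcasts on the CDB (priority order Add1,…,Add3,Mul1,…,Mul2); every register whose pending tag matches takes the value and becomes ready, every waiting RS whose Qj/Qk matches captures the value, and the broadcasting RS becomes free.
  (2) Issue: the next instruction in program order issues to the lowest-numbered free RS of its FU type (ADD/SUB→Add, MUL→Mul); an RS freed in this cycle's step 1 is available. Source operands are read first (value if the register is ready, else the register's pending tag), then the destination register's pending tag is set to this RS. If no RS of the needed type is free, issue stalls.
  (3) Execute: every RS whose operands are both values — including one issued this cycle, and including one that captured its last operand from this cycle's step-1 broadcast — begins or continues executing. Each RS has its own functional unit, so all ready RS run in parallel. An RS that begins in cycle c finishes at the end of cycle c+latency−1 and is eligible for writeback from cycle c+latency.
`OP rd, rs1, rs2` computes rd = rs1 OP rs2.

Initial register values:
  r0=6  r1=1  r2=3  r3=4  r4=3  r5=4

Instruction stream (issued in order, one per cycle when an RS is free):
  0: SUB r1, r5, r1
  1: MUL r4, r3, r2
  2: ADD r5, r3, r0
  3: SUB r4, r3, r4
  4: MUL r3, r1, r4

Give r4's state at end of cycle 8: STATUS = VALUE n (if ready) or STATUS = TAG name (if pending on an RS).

STATUS = TAG Add2

cycle 1: issue SUB r1<-Add1 // r0:6,r1:Add1,r2:3,r3:4,r4:3,r5:4
cycle 2: issue MUL r4<-Mul1 // r0:6,r1:Add1,r2:3,r3:4,r4:Mul1,r5:4
cycle 3: CDB Add1=3; issue ADD r5<-Add1 // r0:6,r1:3,r2:3,r3:4,r4:Mul1,r5:Add1
cycle 4: issue SUB r4<-Add2 // r0:6,r1:3,r2:3,r3:4,r4:Add2,r5:Add1
cycle 5: CDB Add1=10; issue MUL r3<-Mul2 // r0:6,r1:3,r2:3,r3:Mul2,r4:Add2,r5:10
cycle 6: - // r0:6,r1:3,r2:3,r3:Mul2,r4:Add2,r5:10
cycle 7: CDB Mul1=12 // r0:6,r1:3,r2:3,r3:Mul2,r4:Add2,r5:10
cycle 8: - // r0:6,r1:3,r2:3,r3:Mul2,r4:Add2,r5:10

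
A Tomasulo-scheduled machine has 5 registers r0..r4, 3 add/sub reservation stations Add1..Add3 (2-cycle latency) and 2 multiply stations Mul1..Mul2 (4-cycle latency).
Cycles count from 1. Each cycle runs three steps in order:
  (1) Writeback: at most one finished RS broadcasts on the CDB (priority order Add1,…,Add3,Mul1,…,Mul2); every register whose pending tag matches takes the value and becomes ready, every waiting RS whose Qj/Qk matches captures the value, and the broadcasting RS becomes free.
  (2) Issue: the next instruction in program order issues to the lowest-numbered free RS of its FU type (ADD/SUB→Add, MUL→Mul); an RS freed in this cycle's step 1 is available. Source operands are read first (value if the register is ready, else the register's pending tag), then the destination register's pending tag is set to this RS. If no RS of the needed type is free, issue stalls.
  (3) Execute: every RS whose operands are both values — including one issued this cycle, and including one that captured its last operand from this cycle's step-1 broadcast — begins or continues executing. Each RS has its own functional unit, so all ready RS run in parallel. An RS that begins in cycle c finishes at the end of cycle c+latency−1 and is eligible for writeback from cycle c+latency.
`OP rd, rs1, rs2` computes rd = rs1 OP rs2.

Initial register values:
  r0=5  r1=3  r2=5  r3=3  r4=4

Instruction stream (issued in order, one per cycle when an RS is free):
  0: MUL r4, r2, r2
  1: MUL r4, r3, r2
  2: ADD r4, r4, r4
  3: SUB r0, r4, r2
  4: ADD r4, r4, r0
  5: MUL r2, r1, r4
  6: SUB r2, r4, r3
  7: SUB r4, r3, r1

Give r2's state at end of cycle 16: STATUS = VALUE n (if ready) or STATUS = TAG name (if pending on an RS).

STATUS = VALUE 52

cycle 1: issue MUL r4<-Mul1 // r0:5,r1:3,r2:5,r3:3,r4:Mul1
cycle 2: issue MUL r4<-Mul2 // r0:5,r1:3,r2:5,r3:3,r4:Mul2
cycle 3: issue ADD r4<-Add1 // r0:5,r1:3,r2:5,r3:3,r4:Add1
cycle 4: issue SUB r0<-Add2 // r0:Add2,r1:3,r2:5,r3:3,r4:Add1
cycle 5: CDB Mul1=25; issue ADD r4<-Add3 // r0:Add2,r1:3,r2:5,r3:3,r4:Add3
cycle 6: CDB Mul2=15; issue MUL r2<-Mul1 // r0:Add2,r1:3,r2:Mul1,r3:3,r4:Add3
cycle 7: stall // r0:Add2,r1:3,r2:Mul1,r3:3,r4:Add3
cycle 8: CDB Add1=30; issue SUB r2<-Add1 // r0:Add2,r1:3,r2:Add1,r3:3,r4:Add3
cycle 9: stall // r0:Add2,r1:3,r2:Add1,r3:3,r4:Add3
cycle 10: CDB Add2=25; issue SUB r4<-Add2 // r0:25,r1:3,r2:Add1,r3:3,r4:Add2
cycle 11: - // r0:25,r1:3,r2:Add1,r3:3,r4:Add2
cycle 12: CDB Add2=0 // r0:25,r1:3,r2:Add1,r3:3,r4:0
cycle 13: CDB Add3=55 // r0:25,r1:3,r2:Add1,r3:3,r4:0
cycle 14: - // r0:25,r1:3,r2:Add1,r3:3,r4:0
cycle 15: CDB Add1=52 // r0:25,r1:3,r2:52,r3:3,r4:0
cycle 16: - // r0:25,r1:3,r2:52,r3:3,r4:0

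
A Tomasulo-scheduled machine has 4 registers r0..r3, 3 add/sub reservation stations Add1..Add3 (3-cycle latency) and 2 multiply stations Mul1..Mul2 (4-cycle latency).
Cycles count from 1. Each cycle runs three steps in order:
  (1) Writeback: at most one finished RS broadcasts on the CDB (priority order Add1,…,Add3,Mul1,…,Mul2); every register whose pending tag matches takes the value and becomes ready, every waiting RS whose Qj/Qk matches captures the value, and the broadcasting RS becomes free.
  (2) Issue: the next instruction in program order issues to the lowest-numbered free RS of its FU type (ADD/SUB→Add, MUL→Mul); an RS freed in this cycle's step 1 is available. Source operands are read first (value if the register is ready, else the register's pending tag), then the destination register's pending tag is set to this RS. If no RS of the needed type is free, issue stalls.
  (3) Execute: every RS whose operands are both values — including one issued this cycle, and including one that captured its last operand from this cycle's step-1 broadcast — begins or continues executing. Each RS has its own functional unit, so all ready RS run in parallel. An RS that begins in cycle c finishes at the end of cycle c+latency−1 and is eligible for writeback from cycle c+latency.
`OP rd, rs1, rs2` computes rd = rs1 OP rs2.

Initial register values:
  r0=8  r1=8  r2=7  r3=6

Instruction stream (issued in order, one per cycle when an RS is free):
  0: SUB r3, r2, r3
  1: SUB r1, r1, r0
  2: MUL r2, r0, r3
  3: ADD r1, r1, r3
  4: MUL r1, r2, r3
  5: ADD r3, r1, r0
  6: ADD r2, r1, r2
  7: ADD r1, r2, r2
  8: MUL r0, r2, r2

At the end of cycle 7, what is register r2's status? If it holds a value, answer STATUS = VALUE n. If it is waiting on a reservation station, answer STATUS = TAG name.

  c1: issue SUB r3<-Add1  regs: r0:8,r1:8,r2:7,r3:Add1
  c2: issue SUB r1<-Add2  regs: r0:8,r1:Add2,r2:7,r3:Add1
  c3: issue MUL r2<-Mul1  regs: r0:8,r1:Add2,r2:Mul1,r3:Add1
  c4: CDB Add1=1; issue ADD r1<-Add1  regs: r0:8,r1:Add1,r2:Mul1,r3:1
  c5: CDB Add2=0; issue MUL r1<-Mul2  regs: r0:8,r1:Mul2,r2:Mul1,r3:1
  c6: issue ADD r3<-Add2  regs: r0:8,r1:Mul2,r2:Mul1,r3:Add2
  c7: issue ADD r2<-Add3  regs: r0:8,r1:Mul2,r2:Add3,r3:Add2

STATUS = TAG Add3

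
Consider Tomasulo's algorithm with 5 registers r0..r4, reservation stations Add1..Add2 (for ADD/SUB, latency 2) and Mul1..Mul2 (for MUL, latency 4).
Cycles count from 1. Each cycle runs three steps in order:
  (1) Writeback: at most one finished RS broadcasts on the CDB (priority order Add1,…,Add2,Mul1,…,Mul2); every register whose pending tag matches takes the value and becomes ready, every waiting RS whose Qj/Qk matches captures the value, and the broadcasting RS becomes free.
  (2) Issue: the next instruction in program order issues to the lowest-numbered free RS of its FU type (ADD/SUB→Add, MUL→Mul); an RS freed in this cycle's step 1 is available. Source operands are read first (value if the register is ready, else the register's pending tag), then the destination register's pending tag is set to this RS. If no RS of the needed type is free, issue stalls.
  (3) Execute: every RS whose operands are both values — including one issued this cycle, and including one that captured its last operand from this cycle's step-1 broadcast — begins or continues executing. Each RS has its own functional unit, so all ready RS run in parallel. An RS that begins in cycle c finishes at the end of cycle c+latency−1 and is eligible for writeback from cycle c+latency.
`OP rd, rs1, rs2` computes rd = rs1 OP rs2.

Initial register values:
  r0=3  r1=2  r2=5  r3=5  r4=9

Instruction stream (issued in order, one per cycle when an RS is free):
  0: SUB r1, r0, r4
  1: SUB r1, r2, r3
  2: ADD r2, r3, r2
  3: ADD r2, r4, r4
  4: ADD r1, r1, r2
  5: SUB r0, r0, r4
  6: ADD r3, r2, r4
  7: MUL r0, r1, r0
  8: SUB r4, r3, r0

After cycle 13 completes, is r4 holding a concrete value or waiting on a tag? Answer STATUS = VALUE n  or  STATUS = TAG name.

cycle 1: issue SUB r1<-Add1 // r0:3,r1:Add1,r2:5,r3:5,r4:9
cycle 2: issue SUB r1<-Add2 // r0:3,r1:Add2,r2:5,r3:5,r4:9
cycle 3: CDB Add1=-6; issue ADD r2<-Add1 // r0:3,r1:Add2,r2:Add1,r3:5,r4:9
cycle 4: CDB Add2=0; issue ADD r2<-Add2 // r0:3,r1:0,r2:Add2,r3:5,r4:9
cycle 5: CDB Add1=10; issue ADD r1<-Add1 // r0:3,r1:Add1,r2:Add2,r3:5,r4:9
cycle 6: CDB Add2=18; issue SUB r0<-Add2 // r0:Add2,r1:Add1,r2:18,r3:5,r4:9
cycle 7: stall // r0:Add2,r1:Add1,r2:18,r3:5,r4:9
cycle 8: CDB Add1=18; issue ADD r3<-Add1 // r0:Add2,r1:18,r2:18,r3:Add1,r4:9
cycle 9: CDB Add2=-6; issue MUL r0<-Mul1 // r0:Mul1,r1:18,r2:18,r3:Add1,r4:9
cycle 10: CDB Add1=27; issue SUB r4<-Add1 // r0:Mul1,r1:18,r2:18,r3:27,r4:Add1
cycle 11: - // r0:Mul1,r1:18,r2:18,r3:27,r4:Add1
cycle 12: - // r0:Mul1,r1:18,r2:18,r3:27,r4:Add1
cycle 13: CDB Mul1=-108 // r0:-108,r1:18,r2:18,r3:27,r4:Add1

STATUS = TAG Add1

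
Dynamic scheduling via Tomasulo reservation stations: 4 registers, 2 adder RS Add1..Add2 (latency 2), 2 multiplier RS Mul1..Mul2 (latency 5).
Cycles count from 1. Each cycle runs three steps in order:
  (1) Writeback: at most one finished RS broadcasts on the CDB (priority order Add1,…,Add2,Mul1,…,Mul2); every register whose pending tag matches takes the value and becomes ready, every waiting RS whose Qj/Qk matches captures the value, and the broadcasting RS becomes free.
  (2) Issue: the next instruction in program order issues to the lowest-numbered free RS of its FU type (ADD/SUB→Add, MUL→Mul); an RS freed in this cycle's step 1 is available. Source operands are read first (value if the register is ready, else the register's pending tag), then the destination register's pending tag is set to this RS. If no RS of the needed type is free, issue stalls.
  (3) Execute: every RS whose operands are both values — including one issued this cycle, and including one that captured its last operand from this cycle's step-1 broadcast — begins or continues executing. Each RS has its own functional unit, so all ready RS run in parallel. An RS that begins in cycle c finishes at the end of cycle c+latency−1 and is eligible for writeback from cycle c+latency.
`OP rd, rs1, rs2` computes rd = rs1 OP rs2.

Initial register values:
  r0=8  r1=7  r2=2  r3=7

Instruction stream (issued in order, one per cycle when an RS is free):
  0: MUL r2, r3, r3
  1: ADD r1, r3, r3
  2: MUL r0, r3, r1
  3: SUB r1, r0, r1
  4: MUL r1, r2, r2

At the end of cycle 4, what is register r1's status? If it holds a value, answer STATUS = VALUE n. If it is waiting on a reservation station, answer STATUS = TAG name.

cycle 1: issue MUL r2<-Mul1 // r0:8,r1:7,r2:Mul1,r3:7
cycle 2: issue ADD r1<-Add1 // r0:8,r1:Add1,r2:Mul1,r3:7
cycle 3: issue MUL r0<-Mul2 // r0:Mul2,r1:Add1,r2:Mul1,r3:7
cycle 4: CDB Add1=14; issue SUB r1<-Add1 // r0:Mul2,r1:Add1,r2:Mul1,r3:7

STATUS = TAG Add1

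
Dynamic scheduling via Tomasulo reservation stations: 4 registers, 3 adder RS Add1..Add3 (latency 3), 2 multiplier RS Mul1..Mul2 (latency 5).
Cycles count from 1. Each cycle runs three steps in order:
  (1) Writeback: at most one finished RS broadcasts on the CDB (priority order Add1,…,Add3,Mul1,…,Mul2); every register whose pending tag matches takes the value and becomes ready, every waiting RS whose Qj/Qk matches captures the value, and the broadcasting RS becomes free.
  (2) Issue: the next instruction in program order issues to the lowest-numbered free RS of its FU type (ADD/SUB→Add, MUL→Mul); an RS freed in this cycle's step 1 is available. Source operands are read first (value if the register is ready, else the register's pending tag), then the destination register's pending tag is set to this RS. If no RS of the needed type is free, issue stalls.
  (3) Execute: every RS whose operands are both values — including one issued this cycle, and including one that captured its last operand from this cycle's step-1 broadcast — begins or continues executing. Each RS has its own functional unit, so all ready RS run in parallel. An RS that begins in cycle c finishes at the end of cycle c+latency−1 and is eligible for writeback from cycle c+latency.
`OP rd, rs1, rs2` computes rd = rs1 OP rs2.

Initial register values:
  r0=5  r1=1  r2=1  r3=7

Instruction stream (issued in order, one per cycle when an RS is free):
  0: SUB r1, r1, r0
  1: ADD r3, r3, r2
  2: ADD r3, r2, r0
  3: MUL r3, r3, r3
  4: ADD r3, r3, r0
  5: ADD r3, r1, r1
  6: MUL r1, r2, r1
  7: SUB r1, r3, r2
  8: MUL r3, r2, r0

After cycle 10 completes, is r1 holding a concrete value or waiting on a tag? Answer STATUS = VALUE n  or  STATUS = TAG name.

cycle 1: issue SUB r1<-Add1 // r0:5,r1:Add1,r2:1,r3:7
cycle 2: issue ADD r3<-Add2 // r0:5,r1:Add1,r2:1,r3:Add2
cycle 3: issue ADD r3<-Add3 // r0:5,r1:Add1,r2:1,r3:Add3
cycle 4: CDB Add1=-4; issue MUL r3<-Mul1 // r0:5,r1:-4,r2:1,r3:Mul1
cycle 5: CDB Add2=8; issue ADD r3<-Add1 // r0:5,r1:-4,r2:1,r3:Add1
cycle 6: CDB Add3=6; issue ADD r3<-Add2 // r0:5,r1:-4,r2:1,r3:Add2
cycle 7: issue MUL r1<-Mul2 // r0:5,r1:Mul2,r2:1,r3:Add2
cycle 8: issue SUB r1<-Add3 // r0:5,r1:Add3,r2:1,r3:Add2
cycle 9: CDB Add2=-8; stall // r0:5,r1:Add3,r2:1,r3:-8
cycle 10: stall // r0:5,r1:Add3,r2:1,r3:-8

STATUS = TAG Add3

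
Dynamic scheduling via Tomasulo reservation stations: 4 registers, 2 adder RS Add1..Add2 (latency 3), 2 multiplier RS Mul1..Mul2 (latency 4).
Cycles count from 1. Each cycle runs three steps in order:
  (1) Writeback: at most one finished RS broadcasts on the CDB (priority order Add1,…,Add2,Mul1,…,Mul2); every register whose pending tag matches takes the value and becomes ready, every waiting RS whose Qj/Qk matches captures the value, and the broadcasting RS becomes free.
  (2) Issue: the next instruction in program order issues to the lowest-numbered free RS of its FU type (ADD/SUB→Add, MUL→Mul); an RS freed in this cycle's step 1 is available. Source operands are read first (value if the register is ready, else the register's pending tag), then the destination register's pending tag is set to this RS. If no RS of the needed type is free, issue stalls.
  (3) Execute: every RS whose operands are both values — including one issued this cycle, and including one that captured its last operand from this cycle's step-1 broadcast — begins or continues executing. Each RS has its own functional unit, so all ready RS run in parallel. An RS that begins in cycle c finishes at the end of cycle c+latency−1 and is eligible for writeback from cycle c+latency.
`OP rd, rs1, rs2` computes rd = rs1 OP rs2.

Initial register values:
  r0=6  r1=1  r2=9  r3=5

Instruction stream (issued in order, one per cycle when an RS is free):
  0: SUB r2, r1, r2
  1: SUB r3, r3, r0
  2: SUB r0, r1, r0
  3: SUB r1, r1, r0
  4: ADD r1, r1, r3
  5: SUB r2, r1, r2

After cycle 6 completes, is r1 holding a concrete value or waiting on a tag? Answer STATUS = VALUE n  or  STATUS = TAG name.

STATUS = TAG Add2

cycle 1: issue SUB r2<-Add1 // r0:6,r1:1,r2:Add1,r3:5
cycle 2: issue SUB r3<-Add2 // r0:6,r1:1,r2:Add1,r3:Add2
cycle 3: stall // r0:6,r1:1,r2:Add1,r3:Add2
cycle 4: CDB Add1=-8; issue SUB r0<-Add1 // r0:Add1,r1:1,r2:-8,r3:Add2
cycle 5: CDB Add2=-1; issue SUB r1<-Add2 // r0:Add1,r1:Add2,r2:-8,r3:-1
cycle 6: stall // r0:Add1,r1:Add2,r2:-8,r3:-1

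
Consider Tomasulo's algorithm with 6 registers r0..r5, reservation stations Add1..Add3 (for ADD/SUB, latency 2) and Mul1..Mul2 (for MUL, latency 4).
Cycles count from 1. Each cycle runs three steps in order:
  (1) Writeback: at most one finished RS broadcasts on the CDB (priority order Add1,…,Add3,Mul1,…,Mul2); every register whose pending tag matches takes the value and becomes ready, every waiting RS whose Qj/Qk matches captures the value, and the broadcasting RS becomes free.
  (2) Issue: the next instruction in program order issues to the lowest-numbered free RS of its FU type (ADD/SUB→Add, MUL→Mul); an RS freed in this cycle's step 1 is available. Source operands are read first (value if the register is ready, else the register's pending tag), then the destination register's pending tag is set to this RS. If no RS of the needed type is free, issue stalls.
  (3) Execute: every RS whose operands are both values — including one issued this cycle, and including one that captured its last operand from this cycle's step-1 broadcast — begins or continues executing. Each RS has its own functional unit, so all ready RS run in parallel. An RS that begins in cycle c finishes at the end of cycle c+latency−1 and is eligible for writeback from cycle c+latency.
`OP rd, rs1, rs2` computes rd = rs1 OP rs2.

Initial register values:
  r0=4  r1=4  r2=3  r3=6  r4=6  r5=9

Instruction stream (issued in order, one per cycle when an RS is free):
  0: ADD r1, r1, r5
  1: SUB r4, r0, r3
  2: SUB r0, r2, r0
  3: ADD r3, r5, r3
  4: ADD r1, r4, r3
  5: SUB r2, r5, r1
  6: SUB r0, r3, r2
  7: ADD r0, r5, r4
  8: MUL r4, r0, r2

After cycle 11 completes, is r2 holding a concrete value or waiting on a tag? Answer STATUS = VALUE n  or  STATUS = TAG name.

STATUS = VALUE -4

  c1: issue ADD r1<-Add1  regs: r0:4,r1:Add1,r2:3,r3:6,r4:6,r5:9
  c2: issue SUB r4<-Add2  regs: r0:4,r1:Add1,r2:3,r3:6,r4:Add2,r5:9
  c3: CDB Add1=13; issue SUB r0<-Add1  regs: r0:Add1,r1:13,r2:3,r3:6,r4:Add2,r5:9
  c4: CDB Add2=-2; issue ADD r3<-Add2  regs: r0:Add1,r1:13,r2:3,r3:Add2,r4:-2,r5:9
  c5: CDB Add1=-1; issue ADD r1<-Add1  regs: r0:-1,r1:Add1,r2:3,r3:Add2,r4:-2,r5:9
  c6: CDB Add2=15; issue SUB r2<-Add2  regs: r0:-1,r1:Add1,r2:Add2,r3:15,r4:-2,r5:9
  c7: issue SUB r0<-Add3  regs: r0:Add3,r1:Add1,r2:Add2,r3:15,r4:-2,r5:9
  c8: CDB Add1=13; issue ADD r0<-Add1  regs: r0:Add1,r1:13,r2:Add2,r3:15,r4:-2,r5:9
  c9: issue MUL r4<-Mul1  regs: r0:Add1,r1:13,r2:Add2,r3:15,r4:Mul1,r5:9
  c10: CDB Add1=7  regs: r0:7,r1:13,r2:Add2,r3:15,r4:Mul1,r5:9
  c11: CDB Add2=-4  regs: r0:7,r1:13,r2:-4,r3:15,r4:Mul1,r5:9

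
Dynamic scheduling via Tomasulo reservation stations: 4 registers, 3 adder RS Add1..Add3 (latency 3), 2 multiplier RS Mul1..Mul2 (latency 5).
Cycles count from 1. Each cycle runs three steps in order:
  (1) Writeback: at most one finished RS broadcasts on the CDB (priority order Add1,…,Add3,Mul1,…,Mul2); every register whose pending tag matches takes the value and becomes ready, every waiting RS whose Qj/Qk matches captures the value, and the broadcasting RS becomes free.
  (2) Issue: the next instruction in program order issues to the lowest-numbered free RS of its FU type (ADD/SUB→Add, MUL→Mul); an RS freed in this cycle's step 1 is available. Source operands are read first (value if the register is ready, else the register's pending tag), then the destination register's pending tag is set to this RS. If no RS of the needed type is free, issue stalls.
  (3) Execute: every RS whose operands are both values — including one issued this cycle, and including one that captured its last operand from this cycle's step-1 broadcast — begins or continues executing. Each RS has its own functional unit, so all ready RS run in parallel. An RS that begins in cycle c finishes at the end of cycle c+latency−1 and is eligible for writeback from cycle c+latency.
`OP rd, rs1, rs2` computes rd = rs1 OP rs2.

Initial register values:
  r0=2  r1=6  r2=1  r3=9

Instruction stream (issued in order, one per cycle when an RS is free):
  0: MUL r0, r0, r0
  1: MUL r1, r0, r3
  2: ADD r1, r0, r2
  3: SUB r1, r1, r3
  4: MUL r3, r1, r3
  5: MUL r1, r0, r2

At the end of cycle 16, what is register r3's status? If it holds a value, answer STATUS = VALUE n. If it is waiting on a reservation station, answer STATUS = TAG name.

STATUS = TAG Mul1

c1: issue MUL r0<-Mul1 | r0:Mul1,r1:6,r2:1,r3:9
c2: issue MUL r1<-Mul2 | r0:Mul1,r1:Mul2,r2:1,r3:9
c3: issue ADD r1<-Add1 | r0:Mul1,r1:Add1,r2:1,r3:9
c4: issue SUB r1<-Add2 | r0:Mul1,r1:Add2,r2:1,r3:9
c5: stall | r0:Mul1,r1:Add2,r2:1,r3:9
c6: CDB Mul1=4; issue MUL r3<-Mul1 | r0:4,r1:Add2,r2:1,r3:Mul1
c7: stall | r0:4,r1:Add2,r2:1,r3:Mul1
c8: stall | r0:4,r1:Add2,r2:1,r3:Mul1
c9: CDB Add1=5; stall | r0:4,r1:Add2,r2:1,r3:Mul1
c10: stall | r0:4,r1:Add2,r2:1,r3:Mul1
c11: CDB Mul2=36; issue MUL r1<-Mul2 | r0:4,r1:Mul2,r2:1,r3:Mul1
c12: CDB Add2=-4 | r0:4,r1:Mul2,r2:1,r3:Mul1
c13: - | r0:4,r1:Mul2,r2:1,r3:Mul1
c14: - | r0:4,r1:Mul2,r2:1,r3:Mul1
c15: - | r0:4,r1:Mul2,r2:1,r3:Mul1
c16: CDB Mul2=4 | r0:4,r1:4,r2:1,r3:Mul1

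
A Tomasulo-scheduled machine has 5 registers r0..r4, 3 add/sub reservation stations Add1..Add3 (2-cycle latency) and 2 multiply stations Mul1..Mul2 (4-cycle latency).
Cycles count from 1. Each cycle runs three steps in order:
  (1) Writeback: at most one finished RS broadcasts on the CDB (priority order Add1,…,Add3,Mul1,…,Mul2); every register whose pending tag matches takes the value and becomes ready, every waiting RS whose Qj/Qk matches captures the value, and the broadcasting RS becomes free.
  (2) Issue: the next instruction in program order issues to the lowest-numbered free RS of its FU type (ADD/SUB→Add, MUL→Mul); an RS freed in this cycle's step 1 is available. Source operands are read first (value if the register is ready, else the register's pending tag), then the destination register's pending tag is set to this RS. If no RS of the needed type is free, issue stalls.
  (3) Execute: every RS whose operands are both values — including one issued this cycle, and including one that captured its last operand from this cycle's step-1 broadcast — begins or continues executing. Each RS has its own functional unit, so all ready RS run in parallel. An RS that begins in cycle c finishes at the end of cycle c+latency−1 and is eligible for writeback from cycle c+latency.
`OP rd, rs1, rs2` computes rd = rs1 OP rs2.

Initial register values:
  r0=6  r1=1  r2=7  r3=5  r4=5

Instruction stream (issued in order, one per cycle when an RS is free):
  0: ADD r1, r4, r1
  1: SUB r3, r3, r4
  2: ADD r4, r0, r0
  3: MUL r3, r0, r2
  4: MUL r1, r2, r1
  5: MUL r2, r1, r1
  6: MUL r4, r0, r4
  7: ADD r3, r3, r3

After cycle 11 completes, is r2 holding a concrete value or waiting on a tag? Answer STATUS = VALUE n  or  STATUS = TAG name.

STATUS = TAG Mul1

  c1: issue ADD r1<-Add1  regs: r0:6,r1:Add1,r2:7,r3:5,r4:5
  c2: issue SUB r3<-Add2  regs: r0:6,r1:Add1,r2:7,r3:Add2,r4:5
  c3: CDB Add1=6; issue ADD r4<-Add1  regs: r0:6,r1:6,r2:7,r3:Add2,r4:Add1
  c4: CDB Add2=0; issue MUL r3<-Mul1  regs: r0:6,r1:6,r2:7,r3:Mul1,r4:Add1
  c5: CDB Add1=12; issue MUL r1<-Mul2  regs: r0:6,r1:Mul2,r2:7,r3:Mul1,r4:12
  c6: stall  regs: r0:6,r1:Mul2,r2:7,r3:Mul1,r4:12
  c7: stall  regs: r0:6,r1:Mul2,r2:7,r3:Mul1,r4:12
  c8: CDB Mul1=42; issue MUL r2<-Mul1  regs: r0:6,r1:Mul2,r2:Mul1,r3:42,r4:12
  c9: CDB Mul2=42; issue MUL r4<-Mul2  regs: r0:6,r1:42,r2:Mul1,r3:42,r4:Mul2
  c10: issue ADD r3<-Add1  regs: r0:6,r1:42,r2:Mul1,r3:Add1,r4:Mul2
  c11: -  regs: r0:6,r1:42,r2:Mul1,r3:Add1,r4:Mul2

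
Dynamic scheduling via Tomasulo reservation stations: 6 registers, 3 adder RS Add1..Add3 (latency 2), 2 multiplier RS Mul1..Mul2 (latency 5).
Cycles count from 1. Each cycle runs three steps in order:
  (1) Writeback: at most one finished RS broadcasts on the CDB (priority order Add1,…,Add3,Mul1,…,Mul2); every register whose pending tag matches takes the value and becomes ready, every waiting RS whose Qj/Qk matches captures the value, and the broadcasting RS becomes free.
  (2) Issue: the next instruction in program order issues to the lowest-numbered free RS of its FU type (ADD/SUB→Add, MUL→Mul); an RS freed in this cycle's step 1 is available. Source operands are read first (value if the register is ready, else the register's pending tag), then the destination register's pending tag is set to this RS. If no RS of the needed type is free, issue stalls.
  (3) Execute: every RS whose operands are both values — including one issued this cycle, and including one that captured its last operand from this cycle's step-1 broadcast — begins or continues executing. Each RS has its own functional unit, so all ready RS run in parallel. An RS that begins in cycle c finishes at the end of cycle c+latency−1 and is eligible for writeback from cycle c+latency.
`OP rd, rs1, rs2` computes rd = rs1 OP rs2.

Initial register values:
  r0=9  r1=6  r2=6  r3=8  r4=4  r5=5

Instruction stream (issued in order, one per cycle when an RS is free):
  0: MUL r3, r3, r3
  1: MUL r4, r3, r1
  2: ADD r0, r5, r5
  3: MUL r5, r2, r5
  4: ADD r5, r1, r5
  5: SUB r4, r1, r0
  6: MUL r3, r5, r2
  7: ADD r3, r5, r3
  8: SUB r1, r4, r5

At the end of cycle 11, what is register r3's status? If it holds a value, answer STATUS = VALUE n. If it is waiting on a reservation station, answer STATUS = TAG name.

cycle 1: issue MUL r3<-Mul1 // r0:9,r1:6,r2:6,r3:Mul1,r4:4,r5:5
cycle 2: issue MUL r4<-Mul2 // r0:9,r1:6,r2:6,r3:Mul1,r4:Mul2,r5:5
cycle 3: issue ADD r0<-Add1 // r0:Add1,r1:6,r2:6,r3:Mul1,r4:Mul2,r5:5
cycle 4: stall // r0:Add1,r1:6,r2:6,r3:Mul1,r4:Mul2,r5:5
cycle 5: CDB Add1=10; stall // r0:10,r1:6,r2:6,r3:Mul1,r4:Mul2,r5:5
cycle 6: CDB Mul1=64; issue MUL r5<-Mul1 // r0:10,r1:6,r2:6,r3:64,r4:Mul2,r5:Mul1
cycle 7: issue ADD r5<-Add1 // r0:10,r1:6,r2:6,r3:64,r4:Mul2,r5:Add1
cycle 8: issue SUB r4<-Add2 // r0:10,r1:6,r2:6,r3:64,r4:Add2,r5:Add1
cycle 9: stall // r0:10,r1:6,r2:6,r3:64,r4:Add2,r5:Add1
cycle 10: CDB Add2=-4; stall // r0:10,r1:6,r2:6,r3:64,r4:-4,r5:Add1
cycle 11: CDB Mul1=30; issue MUL r3<-Mul1 // r0:10,r1:6,r2:6,r3:Mul1,r4:-4,r5:Add1

STATUS = TAG Mul1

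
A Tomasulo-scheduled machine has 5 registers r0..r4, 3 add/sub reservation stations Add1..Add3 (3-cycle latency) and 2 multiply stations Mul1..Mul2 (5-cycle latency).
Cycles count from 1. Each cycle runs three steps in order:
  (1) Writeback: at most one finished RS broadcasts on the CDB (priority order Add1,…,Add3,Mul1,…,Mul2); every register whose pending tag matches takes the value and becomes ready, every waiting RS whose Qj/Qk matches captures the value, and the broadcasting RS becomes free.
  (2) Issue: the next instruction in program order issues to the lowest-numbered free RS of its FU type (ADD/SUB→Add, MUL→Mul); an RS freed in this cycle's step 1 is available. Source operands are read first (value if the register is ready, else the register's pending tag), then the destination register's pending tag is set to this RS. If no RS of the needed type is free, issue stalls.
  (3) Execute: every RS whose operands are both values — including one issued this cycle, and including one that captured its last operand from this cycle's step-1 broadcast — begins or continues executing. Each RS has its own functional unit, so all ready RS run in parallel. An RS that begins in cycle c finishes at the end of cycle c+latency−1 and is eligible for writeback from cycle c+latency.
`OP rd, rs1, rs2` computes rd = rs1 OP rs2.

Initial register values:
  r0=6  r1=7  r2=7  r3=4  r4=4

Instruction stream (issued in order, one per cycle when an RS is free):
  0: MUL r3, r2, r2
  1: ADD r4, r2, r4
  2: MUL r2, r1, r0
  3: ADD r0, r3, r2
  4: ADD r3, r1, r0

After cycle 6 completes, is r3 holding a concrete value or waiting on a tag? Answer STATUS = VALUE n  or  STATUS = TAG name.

  c1: issue MUL r3<-Mul1  regs: r0:6,r1:7,r2:7,r3:Mul1,r4:4
  c2: issue ADD r4<-Add1  regs: r0:6,r1:7,r2:7,r3:Mul1,r4:Add1
  c3: issue MUL r2<-Mul2  regs: r0:6,r1:7,r2:Mul2,r3:Mul1,r4:Add1
  c4: issue ADD r0<-Add2  regs: r0:Add2,r1:7,r2:Mul2,r3:Mul1,r4:Add1
  c5: CDB Add1=11; issue ADD r3<-Add1  regs: r0:Add2,r1:7,r2:Mul2,r3:Add1,r4:11
  c6: CDB Mul1=49  regs: r0:Add2,r1:7,r2:Mul2,r3:Add1,r4:11

STATUS = TAG Add1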